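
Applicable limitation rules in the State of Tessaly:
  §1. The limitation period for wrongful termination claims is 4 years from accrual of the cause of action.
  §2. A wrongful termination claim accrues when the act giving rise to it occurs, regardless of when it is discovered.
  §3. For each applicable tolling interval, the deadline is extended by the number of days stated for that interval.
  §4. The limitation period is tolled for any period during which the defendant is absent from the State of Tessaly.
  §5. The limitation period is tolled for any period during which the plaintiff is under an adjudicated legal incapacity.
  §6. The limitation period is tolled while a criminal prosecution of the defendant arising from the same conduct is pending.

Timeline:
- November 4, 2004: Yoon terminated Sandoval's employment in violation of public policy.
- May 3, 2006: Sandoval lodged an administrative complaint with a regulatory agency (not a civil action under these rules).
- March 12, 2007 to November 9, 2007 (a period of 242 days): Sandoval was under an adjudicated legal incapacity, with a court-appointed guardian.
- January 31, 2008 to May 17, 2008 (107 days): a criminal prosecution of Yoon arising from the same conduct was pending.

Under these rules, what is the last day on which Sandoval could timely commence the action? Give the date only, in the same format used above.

October 19, 2009

The limitation period began to run on November 4, 2004.
4 years from November 4, 2004 is November 4, 2008.
The plaintiff's legal incapacity from March 12, 2007 to November 9, 2007 tolled the period for 242 days, extending the deadline to July 4, 2009.
The period was tolled for 107 days by the pending criminal prosecution (January 31, 2008 to May 17, 2008), pushing the deadline to October 19, 2009.
The other events in the timeline have no effect on the limitation period under the stated rules.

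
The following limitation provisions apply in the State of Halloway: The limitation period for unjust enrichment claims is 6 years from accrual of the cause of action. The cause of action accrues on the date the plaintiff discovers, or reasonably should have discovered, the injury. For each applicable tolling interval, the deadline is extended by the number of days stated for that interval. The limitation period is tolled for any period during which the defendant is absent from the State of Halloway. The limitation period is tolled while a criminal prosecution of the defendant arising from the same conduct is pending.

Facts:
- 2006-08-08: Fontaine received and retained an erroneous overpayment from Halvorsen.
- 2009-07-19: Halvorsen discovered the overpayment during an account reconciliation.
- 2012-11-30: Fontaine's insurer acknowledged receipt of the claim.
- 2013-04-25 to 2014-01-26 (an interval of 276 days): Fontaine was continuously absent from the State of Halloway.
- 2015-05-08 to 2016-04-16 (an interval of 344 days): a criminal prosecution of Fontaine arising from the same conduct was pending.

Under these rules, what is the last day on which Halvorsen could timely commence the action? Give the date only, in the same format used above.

2017-03-30

Accrual is tied to discovery, so the period began on 2009-07-19 rather than on 2006-08-08 when the act occurred.
The untolled deadline — 6 years after 2009-07-19 — is 2015-07-19.
The period was tolled for 276 days by the defendant's absence from the jurisdiction (2013-04-25 to 2014-01-26), pushing the deadline to 2016-04-20.
The pending criminal prosecution from 2015-05-08 to 2016-04-16 tolled the period for 344 days, extending the deadline to 2017-03-30.
None of the other events listed affects the running of the period under the stated rules.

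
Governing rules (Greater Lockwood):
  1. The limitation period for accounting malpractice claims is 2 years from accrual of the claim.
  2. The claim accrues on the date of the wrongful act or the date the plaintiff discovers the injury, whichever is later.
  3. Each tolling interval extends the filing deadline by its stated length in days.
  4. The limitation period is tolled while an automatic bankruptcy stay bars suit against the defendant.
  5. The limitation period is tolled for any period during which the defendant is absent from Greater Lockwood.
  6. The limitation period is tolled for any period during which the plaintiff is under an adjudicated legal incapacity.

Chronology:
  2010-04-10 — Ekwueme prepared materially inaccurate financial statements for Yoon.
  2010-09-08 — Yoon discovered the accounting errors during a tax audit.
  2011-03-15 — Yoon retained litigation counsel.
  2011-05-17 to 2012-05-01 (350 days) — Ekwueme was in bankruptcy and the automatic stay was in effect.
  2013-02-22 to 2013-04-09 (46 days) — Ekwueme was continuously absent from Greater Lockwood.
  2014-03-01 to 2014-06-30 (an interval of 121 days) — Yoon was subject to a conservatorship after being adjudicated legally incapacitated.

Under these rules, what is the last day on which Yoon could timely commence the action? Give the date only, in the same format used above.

Taking the later of the act (2010-04-10) and discovery (2010-09-08), the claim accrued on 2010-09-08.
The untolled deadline — 2 years after 2010-09-08 — is 2012-09-08.
Because the automatic bankruptcy stay ran from 2011-05-17 to 2012-05-01, the deadline is extended by 350 days to 2013-08-24.
The period was tolled for 46 days by the defendant's absence from the jurisdiction (2013-02-22 to 2013-04-09), pushing the deadline to 2013-10-09.
The plaintiff's legal incapacity starting 2014-03-01 came too late — the period had run on 2013-10-09 — and so does not extend the deadline.
Nothing else in the chronology tolls or restarts the period.

2013-10-09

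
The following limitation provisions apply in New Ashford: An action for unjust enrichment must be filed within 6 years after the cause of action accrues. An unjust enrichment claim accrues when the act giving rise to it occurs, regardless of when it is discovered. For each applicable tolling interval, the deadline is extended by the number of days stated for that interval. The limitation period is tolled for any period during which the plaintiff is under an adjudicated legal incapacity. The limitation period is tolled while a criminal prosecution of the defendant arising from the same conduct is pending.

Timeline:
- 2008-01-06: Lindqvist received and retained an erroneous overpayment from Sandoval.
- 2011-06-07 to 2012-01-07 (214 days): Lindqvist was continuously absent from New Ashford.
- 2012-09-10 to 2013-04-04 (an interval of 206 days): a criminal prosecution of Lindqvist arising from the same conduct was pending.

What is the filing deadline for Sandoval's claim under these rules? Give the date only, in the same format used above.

The limitation period began to run on 2008-01-06.
6 years from 2008-01-06 is 2014-01-06.
The pending criminal prosecution from 2012-09-10 to 2013-04-04 tolled the period for 206 days, extending the deadline to 2014-07-31.
The defendant's absence from the jurisdiction from 2011-06-07 to 2012-01-07 does not toll the period, because no stated rule makes the defendant's absence a tolling event.

2014-07-31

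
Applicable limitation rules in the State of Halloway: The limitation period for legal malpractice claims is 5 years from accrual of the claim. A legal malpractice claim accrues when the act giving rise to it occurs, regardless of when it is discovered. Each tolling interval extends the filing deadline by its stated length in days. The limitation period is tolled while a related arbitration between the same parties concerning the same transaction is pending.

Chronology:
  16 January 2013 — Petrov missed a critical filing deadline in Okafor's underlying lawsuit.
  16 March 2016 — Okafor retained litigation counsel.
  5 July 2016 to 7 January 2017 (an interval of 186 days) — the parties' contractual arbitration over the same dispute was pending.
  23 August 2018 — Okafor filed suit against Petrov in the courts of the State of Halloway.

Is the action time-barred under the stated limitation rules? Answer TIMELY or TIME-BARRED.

TIME-BARRED

The limitation period began to run on 16 January 2013.
The untolled deadline — 5 years after 16 January 2013 — is 16 January 2018.
The period was tolled for 186 days by the pending related arbitration (5 July 2016 to 7 January 2017), pushing the deadline to 21 July 2018.
The other events in the timeline have no effect on the limitation period under the stated rules.
Filing on 23 August 2018 missed the 21 July 2018 deadline — the action is time-barred.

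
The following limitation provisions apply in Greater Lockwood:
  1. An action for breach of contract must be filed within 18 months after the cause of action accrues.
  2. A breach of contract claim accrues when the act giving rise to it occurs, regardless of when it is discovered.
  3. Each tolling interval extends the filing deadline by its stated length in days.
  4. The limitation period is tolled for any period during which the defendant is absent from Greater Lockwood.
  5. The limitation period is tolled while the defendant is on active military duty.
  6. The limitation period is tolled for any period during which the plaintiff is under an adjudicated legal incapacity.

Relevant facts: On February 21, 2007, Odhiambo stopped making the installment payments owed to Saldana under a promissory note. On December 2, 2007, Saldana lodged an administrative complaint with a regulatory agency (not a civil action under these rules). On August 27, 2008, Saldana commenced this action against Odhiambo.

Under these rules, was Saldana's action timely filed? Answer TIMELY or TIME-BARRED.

The cause of action accrued on February 21, 2007, the date of the act.
18 months from February 21, 2007 is August 21, 2008.
The other events in the timeline have no effect on the limitation period under the stated rules.
Saldana filed on August 27, 2008, after the August 21, 2008 deadline, so the action is time-barred.

TIME-BARRED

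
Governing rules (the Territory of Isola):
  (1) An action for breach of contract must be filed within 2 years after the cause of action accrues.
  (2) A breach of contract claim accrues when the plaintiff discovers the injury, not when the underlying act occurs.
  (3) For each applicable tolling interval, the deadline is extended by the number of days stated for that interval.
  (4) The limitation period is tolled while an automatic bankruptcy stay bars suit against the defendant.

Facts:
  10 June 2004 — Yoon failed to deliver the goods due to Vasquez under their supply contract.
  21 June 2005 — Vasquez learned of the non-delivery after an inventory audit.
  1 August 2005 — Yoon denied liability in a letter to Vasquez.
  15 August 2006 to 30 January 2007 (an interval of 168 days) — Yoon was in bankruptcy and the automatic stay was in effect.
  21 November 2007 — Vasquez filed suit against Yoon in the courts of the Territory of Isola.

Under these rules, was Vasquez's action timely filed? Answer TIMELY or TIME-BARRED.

TIMELY

The claim did not accrue until Vasquez discovered the injury on 21 June 2005; the 10 June 2004 act date does not start the clock under the stated rule.
The untolled deadline — 2 years after 21 June 2005 — is 21 June 2007.
Because the automatic bankruptcy stay ran from 15 August 2006 to 30 January 2007, the deadline is extended by 168 days to 6 December 2007.
None of the other events listed affects the running of the period under the stated rules.
Filing on 21 November 2007 beat the 6 December 2007 deadline — the action is timely.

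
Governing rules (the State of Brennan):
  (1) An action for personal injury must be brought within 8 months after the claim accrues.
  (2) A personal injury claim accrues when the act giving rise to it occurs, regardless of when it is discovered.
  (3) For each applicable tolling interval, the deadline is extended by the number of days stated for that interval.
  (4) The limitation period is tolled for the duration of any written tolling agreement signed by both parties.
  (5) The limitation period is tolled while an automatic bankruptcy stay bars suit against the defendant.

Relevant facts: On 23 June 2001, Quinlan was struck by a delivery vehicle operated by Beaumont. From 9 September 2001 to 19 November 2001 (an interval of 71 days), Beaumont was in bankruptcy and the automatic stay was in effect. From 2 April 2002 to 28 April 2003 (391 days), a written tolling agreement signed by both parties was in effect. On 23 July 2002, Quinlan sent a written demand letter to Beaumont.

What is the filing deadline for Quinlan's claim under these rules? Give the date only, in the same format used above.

31 May 2003

The limitation period began to run on 23 June 2001.
8 months from 23 June 2001 is 23 February 2002.
Because the automatic bankruptcy stay ran from 9 September 2001 to 19 November 2001, the deadline is extended by 71 days to 5 May 2002.
Because the written tolling agreement ran from 2 April 2002 to 28 April 2003, the deadline is extended by 391 days to 31 May 2003.
Nothing else in the chronology tolls or restarts the period.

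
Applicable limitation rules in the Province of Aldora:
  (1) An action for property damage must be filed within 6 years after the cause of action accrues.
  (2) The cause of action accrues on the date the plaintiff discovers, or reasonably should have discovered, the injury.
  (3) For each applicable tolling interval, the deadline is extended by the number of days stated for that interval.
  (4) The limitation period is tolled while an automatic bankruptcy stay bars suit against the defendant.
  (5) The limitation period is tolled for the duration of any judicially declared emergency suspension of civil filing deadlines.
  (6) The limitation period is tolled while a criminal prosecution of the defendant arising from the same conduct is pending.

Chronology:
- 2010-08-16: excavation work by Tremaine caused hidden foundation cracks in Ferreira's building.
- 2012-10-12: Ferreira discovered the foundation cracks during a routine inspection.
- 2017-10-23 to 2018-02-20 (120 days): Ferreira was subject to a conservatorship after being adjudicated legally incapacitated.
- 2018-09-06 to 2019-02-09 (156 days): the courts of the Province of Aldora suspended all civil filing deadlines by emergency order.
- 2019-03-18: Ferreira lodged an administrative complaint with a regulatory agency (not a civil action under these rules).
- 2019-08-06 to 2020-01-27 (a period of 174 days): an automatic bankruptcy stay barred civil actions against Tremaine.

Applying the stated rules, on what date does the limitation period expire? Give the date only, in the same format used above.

2019-03-17

Under the discovery rule, the claim accrued on 2012-10-12, when Ferreira discovered the injury — not on the 2010-08-16 date of the underlying act.
6 years from 2012-10-12 is 2018-10-12.
Because the emergency suspension of filing deadlines ran from 2018-09-06 to 2019-02-09, the deadline is extended by 156 days to 2019-03-17.
By the time the automatic bankruptcy stay began on 2019-08-06, the limitation period had already expired on 2019-03-17; that interval cannot revive it.
No stated provision tolls the period for the plaintiff's incapacity, so the interval from 2017-10-23 to 2018-02-20 has no effect on the deadline.
None of the other events listed affects the running of the period under the stated rules.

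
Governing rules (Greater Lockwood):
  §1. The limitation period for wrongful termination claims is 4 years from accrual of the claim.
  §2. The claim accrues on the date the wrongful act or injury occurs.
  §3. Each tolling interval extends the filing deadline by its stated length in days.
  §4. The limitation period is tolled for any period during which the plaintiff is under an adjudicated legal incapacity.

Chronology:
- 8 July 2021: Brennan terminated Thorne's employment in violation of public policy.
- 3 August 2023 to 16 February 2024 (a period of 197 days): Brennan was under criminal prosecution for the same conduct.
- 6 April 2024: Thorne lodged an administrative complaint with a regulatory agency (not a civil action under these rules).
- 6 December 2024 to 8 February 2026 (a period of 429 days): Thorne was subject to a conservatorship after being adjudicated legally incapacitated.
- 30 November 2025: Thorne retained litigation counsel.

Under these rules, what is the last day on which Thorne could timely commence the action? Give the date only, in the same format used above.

10 September 2026

The claim accrued on 8 July 2021, the date of the act.
Adding the 4 years base period to 8 July 2021 gives a deadline of 8 July 2025, before any tolling.
The plaintiff's legal incapacity from 6 December 2024 to 8 February 2026 tolled the period for 429 days, extending the deadline to 10 September 2026.
No stated provision tolls the period for a criminal prosecution, so the interval from 3 August 2023 to 16 February 2024 has no effect on the deadline.
Nothing else in the chronology tolls or restarts the period.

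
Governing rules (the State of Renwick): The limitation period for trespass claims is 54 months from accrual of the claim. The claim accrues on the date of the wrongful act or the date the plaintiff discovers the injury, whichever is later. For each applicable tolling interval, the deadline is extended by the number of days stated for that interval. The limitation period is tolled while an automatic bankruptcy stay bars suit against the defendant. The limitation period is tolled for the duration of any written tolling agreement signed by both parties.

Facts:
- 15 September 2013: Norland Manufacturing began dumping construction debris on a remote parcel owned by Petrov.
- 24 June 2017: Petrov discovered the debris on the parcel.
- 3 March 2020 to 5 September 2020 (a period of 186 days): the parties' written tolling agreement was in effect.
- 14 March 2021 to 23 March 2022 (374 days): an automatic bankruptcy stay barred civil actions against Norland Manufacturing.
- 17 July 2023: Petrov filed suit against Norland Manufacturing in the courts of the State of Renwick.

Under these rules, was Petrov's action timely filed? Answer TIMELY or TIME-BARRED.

Taking the later of the act (15 September 2013) and discovery (24 June 2017), the claim accrued on 24 June 2017.
54 months from 24 June 2017 is 24 December 2021.
The written tolling agreement from 3 March 2020 to 5 September 2020 tolled the period for 186 days, extending the deadline to 28 June 2022.
The automatic bankruptcy stay from 14 March 2021 to 23 March 2022 tolled the period for 374 days, extending the deadline to 7 July 2023.
The 17 July 2023 filing falls after the 7 July 2023 deadline; the claim is time-barred.

TIME-BARRED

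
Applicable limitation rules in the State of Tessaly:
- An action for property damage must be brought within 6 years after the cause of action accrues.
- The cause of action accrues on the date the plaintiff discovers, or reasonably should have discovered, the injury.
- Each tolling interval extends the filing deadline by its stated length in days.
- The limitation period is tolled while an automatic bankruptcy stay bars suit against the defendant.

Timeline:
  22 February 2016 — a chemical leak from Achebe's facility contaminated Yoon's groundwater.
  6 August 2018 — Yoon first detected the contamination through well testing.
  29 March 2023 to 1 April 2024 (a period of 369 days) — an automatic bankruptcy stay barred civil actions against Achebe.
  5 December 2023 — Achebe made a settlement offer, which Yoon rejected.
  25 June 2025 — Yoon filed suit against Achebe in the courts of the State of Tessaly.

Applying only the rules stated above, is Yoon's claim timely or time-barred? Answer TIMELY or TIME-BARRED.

Under the discovery rule, the claim accrued on 6 August 2018, when Yoon discovered the injury — not on the 22 February 2016 date of the underlying act.
6 years from 6 August 2018 is 6 August 2024.
The period was tolled for 369 days by the automatic bankruptcy stay (29 March 2023 to 1 April 2024), pushing the deadline to 10 August 2025.
The other events in the timeline have no effect on the limitation period under the stated rules.
The 25 June 2025 filing precedes the 10 August 2025 deadline; the claim is timely.

TIMELY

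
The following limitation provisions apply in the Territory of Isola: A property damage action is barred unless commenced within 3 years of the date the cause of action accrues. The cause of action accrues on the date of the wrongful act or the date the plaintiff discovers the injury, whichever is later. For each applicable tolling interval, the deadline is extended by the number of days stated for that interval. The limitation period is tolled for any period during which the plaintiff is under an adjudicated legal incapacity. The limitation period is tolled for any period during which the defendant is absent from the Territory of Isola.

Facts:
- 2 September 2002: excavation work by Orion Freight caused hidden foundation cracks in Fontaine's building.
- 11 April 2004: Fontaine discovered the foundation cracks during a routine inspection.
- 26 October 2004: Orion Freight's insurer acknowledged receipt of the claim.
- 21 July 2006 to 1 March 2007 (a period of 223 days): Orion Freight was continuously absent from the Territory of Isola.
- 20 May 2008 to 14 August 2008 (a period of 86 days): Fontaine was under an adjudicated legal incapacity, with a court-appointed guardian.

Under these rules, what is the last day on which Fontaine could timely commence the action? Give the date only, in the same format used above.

20 November 2007

Because discovery on 11 April 2004 post-dates the 2 September 2002 act, accrual under the later-of rule falls on 11 April 2004.
The untolled deadline — 3 years after 11 April 2004 — is 11 April 2007.
Because the defendant's absence from the jurisdiction ran from 21 July 2006 to 1 March 2007, the deadline is extended by 223 days to 20 November 2007.
By the time the plaintiff's legal incapacity began on 20 May 2008, the limitation period had already expired on 20 November 2007; that interval cannot revive it.
None of the other events listed affects the running of the period under the stated rules.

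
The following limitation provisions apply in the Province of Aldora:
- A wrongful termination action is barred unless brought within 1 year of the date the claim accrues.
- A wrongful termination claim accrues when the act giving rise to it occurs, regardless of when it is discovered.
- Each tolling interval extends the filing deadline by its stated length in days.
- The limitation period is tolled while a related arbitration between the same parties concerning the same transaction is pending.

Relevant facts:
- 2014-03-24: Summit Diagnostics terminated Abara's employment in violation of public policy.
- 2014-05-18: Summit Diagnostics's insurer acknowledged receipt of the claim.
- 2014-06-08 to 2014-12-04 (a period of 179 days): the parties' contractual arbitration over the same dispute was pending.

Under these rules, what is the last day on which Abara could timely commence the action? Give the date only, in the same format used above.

2015-09-19

The claim accrued on 2014-03-24, when the wrongful act occurred.
The untolled deadline — 1 year after 2014-03-24 — is 2015-03-24.
Because the pending related arbitration ran from 2014-06-08 to 2014-12-04, the deadline is extended by 179 days to 2015-09-19.
The other events in the timeline have no effect on the limitation period under the stated rules.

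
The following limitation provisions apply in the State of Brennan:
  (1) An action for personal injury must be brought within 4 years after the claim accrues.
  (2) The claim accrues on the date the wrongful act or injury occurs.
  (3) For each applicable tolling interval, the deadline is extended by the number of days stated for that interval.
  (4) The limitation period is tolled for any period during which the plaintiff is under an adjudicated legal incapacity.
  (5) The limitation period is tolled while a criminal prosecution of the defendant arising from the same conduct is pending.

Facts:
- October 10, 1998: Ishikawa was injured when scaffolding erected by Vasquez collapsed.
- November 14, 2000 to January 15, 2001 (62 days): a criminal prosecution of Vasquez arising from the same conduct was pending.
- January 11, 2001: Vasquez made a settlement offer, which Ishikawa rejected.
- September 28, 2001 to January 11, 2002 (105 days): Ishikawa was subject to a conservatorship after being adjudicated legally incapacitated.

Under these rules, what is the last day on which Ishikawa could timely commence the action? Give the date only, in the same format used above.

The claim accrued on October 10, 1998, when the wrongful act occurred.
The untolled deadline — 4 years after October 10, 1998 — is October 10, 2002.
The period was tolled for 62 days by the pending criminal prosecution (November 14, 2000 to January 15, 2001), pushing the deadline to December 11, 2002.
The period was tolled for 105 days by the plaintiff's legal incapacity (September 28, 2001 to January 11, 2002), pushing the deadline to March 26, 2003.
None of the other events listed affects the running of the period under the stated rules.

March 26, 2003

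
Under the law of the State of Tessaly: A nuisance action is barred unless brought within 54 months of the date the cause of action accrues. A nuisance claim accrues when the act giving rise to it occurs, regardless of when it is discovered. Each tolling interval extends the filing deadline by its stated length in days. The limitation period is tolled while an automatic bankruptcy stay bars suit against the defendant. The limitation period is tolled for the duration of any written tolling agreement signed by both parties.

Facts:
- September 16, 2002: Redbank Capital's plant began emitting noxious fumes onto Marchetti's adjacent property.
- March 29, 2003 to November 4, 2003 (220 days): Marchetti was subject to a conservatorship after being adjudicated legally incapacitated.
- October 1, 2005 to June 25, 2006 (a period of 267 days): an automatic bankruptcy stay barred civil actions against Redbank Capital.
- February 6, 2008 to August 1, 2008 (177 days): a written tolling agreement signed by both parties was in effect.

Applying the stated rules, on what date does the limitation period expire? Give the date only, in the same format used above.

The limitation period began to run on September 16, 2002.
The untolled deadline — 54 months after September 16, 2002 — is March 16, 2007.
The automatic bankruptcy stay from October 1, 2005 to June 25, 2006 tolled the period for 267 days, extending the deadline to December 8, 2007.
By the time the written tolling agreement began on February 6, 2008, the limitation period had already expired on December 8, 2007; that interval cannot revive it.
No stated provision tolls the period for the plaintiff's incapacity, so the interval from March 29, 2003 to November 4, 2003 has no effect on the deadline.

December 8, 2007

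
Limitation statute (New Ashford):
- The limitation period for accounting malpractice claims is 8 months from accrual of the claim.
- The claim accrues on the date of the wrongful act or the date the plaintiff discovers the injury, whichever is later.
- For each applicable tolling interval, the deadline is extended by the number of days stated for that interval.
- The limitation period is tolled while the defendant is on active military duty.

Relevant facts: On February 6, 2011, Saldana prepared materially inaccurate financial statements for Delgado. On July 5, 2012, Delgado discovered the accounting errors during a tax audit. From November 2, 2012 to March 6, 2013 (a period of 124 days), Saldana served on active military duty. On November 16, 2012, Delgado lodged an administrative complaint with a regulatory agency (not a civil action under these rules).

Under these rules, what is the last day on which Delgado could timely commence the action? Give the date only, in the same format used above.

The claim accrued on July 5, 2012 — the later of the February 6, 2011 act and the July 5, 2012 discovery.
The untolled deadline — 8 months after July 5, 2012 — is March 5, 2013.
Because the defendant's active military service ran from November 2, 2012 to March 6, 2013, the deadline is extended by 124 days to July 7, 2013.
The other events in the timeline have no effect on the limitation period under the stated rules.

July 7, 2013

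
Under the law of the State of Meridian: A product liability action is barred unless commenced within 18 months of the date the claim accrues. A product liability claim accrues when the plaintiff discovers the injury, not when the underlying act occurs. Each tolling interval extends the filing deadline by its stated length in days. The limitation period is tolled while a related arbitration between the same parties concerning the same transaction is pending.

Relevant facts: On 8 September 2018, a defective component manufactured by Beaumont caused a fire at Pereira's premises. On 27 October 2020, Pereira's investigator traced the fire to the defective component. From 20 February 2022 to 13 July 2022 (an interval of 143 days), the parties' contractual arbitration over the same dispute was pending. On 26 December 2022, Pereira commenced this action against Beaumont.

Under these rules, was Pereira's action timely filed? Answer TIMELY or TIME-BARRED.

Accrual is tied to discovery, so the period began on 27 October 2020 rather than on 8 September 2018 when the act occurred.
18 months from 27 October 2020 is 27 April 2022.
Because the pending related arbitration ran from 20 February 2022 to 13 July 2022, the deadline is extended by 143 days to 17 September 2022.
The 26 December 2022 filing falls after the 17 September 2022 deadline; the claim is time-barred.

TIME-BARRED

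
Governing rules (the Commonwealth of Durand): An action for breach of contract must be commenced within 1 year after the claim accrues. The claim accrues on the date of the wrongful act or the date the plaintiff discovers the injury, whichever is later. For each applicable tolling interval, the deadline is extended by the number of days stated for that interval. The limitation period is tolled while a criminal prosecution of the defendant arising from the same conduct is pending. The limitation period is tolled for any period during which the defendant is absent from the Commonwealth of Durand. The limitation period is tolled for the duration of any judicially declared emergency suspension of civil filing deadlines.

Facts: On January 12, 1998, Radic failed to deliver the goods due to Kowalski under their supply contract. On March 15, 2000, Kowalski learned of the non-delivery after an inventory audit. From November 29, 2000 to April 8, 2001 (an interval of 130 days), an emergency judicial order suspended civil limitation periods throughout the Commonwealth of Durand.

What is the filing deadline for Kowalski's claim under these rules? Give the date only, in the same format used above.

July 23, 2001

The claim accrued on March 15, 2000 — the later of the January 12, 1998 act and the March 15, 2000 discovery.
The untolled deadline — 1 year after March 15, 2000 — is March 15, 2001.
The emergency suspension of filing deadlines from November 29, 2000 to April 8, 2001 tolled the period for 130 days, extending the deadline to July 23, 2001.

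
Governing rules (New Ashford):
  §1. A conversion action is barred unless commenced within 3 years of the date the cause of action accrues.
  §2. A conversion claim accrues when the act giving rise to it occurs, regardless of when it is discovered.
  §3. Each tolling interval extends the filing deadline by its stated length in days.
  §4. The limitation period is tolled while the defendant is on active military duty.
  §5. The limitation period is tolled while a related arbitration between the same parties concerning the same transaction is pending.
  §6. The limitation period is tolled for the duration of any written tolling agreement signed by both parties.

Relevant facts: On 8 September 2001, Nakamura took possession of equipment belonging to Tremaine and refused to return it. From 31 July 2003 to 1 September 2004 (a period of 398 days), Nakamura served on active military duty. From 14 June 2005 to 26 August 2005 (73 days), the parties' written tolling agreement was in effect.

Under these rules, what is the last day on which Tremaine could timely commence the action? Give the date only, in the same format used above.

The cause of action accrued on 8 September 2001, the date of the act.
Adding the 3 years base period to 8 September 2001 gives a deadline of 8 September 2004, before any tolling.
The period was tolled for 398 days by the defendant's active military service (31 July 2003 to 1 September 2004), pushing the deadline to 11 October 2005.
The period was tolled for 73 days by the written tolling agreement (14 June 2005 to 26 August 2005), pushing the deadline to 23 December 2005.

23 December 2005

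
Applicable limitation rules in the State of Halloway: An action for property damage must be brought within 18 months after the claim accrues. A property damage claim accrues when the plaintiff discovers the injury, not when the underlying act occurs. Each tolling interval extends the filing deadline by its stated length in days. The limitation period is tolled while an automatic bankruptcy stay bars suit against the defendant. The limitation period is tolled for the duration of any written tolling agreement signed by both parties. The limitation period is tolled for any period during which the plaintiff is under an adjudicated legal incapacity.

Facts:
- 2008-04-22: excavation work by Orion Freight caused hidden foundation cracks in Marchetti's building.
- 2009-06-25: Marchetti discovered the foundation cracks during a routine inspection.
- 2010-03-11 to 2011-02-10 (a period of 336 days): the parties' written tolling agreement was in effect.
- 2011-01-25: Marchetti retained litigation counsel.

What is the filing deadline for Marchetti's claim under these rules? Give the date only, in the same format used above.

2011-11-26

Accrual is tied to discovery, so the period began on 2009-06-25 rather than on 2008-04-22 when the act occurred.
The untolled deadline — 18 months after 2009-06-25 — is 2010-12-25.
The written tolling agreement from 2010-03-11 to 2011-02-10 tolled the period for 336 days, extending the deadline to 2011-11-26.
Nothing else in the chronology tolls or restarts the period.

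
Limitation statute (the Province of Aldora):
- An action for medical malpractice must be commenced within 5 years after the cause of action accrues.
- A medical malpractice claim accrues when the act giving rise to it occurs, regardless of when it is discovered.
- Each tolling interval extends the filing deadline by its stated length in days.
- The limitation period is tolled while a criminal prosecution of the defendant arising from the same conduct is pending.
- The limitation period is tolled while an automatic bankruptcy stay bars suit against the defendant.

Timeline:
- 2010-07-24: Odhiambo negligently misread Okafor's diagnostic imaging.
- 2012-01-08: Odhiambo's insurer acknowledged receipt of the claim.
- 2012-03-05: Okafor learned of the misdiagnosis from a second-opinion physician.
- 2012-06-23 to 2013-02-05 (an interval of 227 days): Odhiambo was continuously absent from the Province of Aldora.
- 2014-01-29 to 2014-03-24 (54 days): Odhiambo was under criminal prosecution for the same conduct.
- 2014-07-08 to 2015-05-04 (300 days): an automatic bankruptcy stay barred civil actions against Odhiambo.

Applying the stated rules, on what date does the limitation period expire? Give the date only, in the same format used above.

2016-07-12

Because the rule ties accrual to occurrence, the claim accrued on 2010-07-24, not on the 2012-03-05 discovery date.
The untolled deadline — 5 years after 2010-07-24 — is 2015-07-24.
The period was tolled for 54 days by the pending criminal prosecution (2014-01-29 to 2014-03-24), pushing the deadline to 2015-09-16.
The period was tolled for 300 days by the automatic bankruptcy stay (2014-07-08 to 2015-05-04), pushing the deadline to 2016-07-12.
Although the defendant's absence ran from 2012-06-23 to 2013-02-05, the stated rules do not make that a tolling event, so it is disregarded.
Nothing else in the chronology tolls or restarts the period.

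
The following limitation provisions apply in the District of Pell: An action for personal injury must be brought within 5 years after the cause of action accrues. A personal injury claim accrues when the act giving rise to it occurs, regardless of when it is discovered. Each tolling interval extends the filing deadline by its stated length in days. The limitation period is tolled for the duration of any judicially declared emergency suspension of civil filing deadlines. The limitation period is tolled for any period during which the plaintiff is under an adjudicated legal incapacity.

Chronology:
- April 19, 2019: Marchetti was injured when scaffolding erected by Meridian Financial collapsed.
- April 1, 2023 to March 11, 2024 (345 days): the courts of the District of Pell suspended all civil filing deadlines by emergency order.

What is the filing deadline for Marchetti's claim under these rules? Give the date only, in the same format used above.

The limitation period began to run on April 19, 2019.
The untolled deadline — 5 years after April 19, 2019 — is April 19, 2024.
The emergency suspension of filing deadlines from April 1, 2023 to March 11, 2024 tolled the period for 345 days, extending the deadline to March 30, 2025.

March 30, 2025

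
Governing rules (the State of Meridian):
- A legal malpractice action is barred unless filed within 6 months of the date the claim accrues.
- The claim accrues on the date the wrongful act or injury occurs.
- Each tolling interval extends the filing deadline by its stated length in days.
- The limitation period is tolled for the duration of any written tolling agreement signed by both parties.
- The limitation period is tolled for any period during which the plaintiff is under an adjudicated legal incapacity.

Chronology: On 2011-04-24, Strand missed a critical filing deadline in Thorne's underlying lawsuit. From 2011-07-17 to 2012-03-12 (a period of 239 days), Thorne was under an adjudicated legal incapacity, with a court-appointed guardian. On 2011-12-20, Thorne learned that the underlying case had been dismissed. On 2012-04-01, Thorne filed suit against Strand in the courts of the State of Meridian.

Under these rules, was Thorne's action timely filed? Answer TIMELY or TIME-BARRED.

Accrual is governed by the date of the act, so the period began to run on 2011-04-24; the later discovery on 2011-12-20 is irrelevant under the stated rule.
Adding the 6 months base period to 2011-04-24 gives a deadline of 2011-10-24, before any tolling.
Because the plaintiff's legal incapacity ran from 2011-07-17 to 2012-03-12, the deadline is extended by 239 days to 2012-06-19.
Thorne filed on 2012-04-01, before the 2012-06-19 deadline, so the action is timely.

TIMELY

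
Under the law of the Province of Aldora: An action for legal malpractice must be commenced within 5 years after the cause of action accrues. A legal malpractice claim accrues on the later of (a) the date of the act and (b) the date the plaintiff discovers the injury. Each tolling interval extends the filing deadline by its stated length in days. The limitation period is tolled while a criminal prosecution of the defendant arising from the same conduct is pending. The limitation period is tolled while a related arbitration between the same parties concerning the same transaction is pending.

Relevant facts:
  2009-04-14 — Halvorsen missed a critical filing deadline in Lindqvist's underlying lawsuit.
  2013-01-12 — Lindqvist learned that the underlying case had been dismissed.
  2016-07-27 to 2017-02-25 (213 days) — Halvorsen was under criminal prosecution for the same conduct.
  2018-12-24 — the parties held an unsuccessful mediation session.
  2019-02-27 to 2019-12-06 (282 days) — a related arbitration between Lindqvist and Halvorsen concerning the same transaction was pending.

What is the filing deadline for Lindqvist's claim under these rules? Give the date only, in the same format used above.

The claim accrued on 2013-01-12 — the later of the 2009-04-14 act and the 2013-01-12 discovery.
The untolled deadline — 5 years after 2013-01-12 — is 2018-01-12.
Because the pending criminal prosecution ran from 2016-07-27 to 2017-02-25, the deadline is extended by 213 days to 2018-08-13.
The pending related arbitration starting 2019-02-27 came too late — the period had run on 2018-08-13 — and so does not extend the deadline.
Nothing else in the chronology tolls or restarts the period.

2018-08-13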